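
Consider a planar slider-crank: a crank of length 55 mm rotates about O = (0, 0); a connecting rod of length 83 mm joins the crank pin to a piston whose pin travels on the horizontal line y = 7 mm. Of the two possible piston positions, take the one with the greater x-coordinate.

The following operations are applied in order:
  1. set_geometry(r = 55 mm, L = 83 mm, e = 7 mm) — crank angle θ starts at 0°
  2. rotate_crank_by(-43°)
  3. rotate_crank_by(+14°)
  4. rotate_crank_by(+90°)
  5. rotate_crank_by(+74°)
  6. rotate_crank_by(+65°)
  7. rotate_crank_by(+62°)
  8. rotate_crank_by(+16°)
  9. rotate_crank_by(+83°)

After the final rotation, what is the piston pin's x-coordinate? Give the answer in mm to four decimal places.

set_geometry: r = 55 mm, L = 83 mm, e = 7 mm; θ ← 0°
rotate_crank_by(-43°): θ ← 0° -43° = -43°
rotate_crank_by(+14°): θ ← -43° +14° = -29°
rotate_crank_by(+90°): θ ← -29° +90° = 61°
rotate_crank_by(+74°): θ ← 61° +74° = 135°
rotate_crank_by(+65°): θ ← 135° +65° = 200°
rotate_crank_by(+62°): θ ← 200° +62° = 262°
rotate_crank_by(+16°): θ ← 262° +16° = 278°
rotate_crank_by(+83°): θ ← 278° +83° = 361°
crank pin P = (r cos θ, r sin θ) = (54.991623, 0.959882)
h = r sin θ − e = 0.959882 − 7 = -6.040118
x = r cos θ + √(L² − h²) = 54.991623 + √(6889.0 − 36.4830) = 54.991623 + 82.779931 = 137.771554

137.7716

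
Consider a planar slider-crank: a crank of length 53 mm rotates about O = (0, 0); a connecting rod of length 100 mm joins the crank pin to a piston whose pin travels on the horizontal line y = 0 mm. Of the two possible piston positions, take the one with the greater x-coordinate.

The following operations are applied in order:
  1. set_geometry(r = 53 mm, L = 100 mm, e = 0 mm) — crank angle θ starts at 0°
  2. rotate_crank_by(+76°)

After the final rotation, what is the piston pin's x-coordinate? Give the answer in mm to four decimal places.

98.5855

set_geometry: r = 53 mm, L = 100 mm, e = 0 mm; θ ← 0°
rotate_crank_by(+76°): θ ← 0° +76° = 76°
crank pin P = (r cos θ, r sin θ) = (12.821860, 51.425673)
h = r sin θ − e = 51.425673 − 0 = 51.425673
x = r cos θ + √(L² − h²) = 12.821860 + √(10000.0 − 2644.5999) = 12.821860 + 85.763629 = 98.585490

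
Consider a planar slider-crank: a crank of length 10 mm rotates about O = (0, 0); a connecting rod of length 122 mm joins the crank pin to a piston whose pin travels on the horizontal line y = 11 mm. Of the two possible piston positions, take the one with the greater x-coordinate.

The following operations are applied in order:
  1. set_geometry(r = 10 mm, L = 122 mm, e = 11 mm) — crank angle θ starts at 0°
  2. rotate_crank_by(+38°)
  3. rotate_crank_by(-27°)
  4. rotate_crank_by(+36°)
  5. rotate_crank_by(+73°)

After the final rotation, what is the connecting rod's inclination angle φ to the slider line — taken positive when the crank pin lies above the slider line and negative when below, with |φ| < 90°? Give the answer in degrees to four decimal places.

-1.0989

set_geometry: r = 10 mm, L = 122 mm, e = 11 mm; θ ← 0°
rotate_crank_by(+38°): θ ← 0° +38° = 38°
rotate_crank_by(-27°): θ ← 38° -27° = 11°
rotate_crank_by(+36°): θ ← 11° +36° = 47°
rotate_crank_by(+73°): θ ← 47° +73° = 120°
crank pin P = (r cos θ, r sin θ) = (-5.000000, 8.660254)
h = r sin θ − e = 8.660254 − 11 = -2.339746
sin φ = h / L = -2.339746 / 122 = -0.01917825
φ = arcsin(-0.01917825) = -1.098900°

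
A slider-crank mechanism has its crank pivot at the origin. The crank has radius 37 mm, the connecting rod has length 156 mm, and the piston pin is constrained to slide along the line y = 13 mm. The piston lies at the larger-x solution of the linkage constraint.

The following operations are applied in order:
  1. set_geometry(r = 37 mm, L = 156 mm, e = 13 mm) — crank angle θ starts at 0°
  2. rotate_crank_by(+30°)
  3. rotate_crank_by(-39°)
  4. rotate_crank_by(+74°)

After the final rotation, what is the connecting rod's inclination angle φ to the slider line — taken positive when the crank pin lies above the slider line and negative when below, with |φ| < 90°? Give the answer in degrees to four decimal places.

set_geometry: r = 37 mm, L = 156 mm, e = 13 mm; θ ← 0°
rotate_crank_by(+30°): θ ← 0° +30° = 30°
rotate_crank_by(-39°): θ ← 30° -39° = -9°
rotate_crank_by(+74°): θ ← -9° +74° = 65°
crank pin P = (r cos θ, r sin θ) = (15.636876, 33.533388)
h = r sin θ − e = 33.533388 − 13 = 20.533388
sin φ = h / L = 20.533388 / 156 = 0.13162428
φ = arcsin(0.13162428) = 7.563463°

7.5635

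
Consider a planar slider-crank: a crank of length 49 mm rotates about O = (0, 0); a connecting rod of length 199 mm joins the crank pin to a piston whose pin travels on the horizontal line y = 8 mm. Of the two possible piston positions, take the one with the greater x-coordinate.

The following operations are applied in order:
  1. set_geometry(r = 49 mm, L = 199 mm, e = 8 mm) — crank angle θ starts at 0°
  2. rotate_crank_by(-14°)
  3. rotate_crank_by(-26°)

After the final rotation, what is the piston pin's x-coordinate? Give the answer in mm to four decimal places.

set_geometry: r = 49 mm, L = 199 mm, e = 8 mm; θ ← 0°
rotate_crank_by(-14°): θ ← 0° -14° = -14°
rotate_crank_by(-26°): θ ← -14° -26° = -40°
crank pin P = (r cos θ, r sin θ) = (37.536178, -31.496593)
h = r sin θ − e = -31.496593 − 8 = -39.496593
x = r cos θ + √(L² − h²) = 37.536178 + √(39601.0 − 1559.9808) = 37.536178 + 195.041070 = 232.577248

232.5772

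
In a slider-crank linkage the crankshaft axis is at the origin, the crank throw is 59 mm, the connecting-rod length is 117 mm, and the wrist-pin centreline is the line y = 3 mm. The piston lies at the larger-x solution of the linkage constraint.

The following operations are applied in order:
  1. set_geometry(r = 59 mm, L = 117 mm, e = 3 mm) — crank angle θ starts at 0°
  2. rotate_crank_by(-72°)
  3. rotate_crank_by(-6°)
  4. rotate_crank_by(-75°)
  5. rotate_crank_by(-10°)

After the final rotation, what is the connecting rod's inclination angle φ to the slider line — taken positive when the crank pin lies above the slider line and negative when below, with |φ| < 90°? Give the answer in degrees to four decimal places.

set_geometry: r = 59 mm, L = 117 mm, e = 3 mm; θ ← 0°
rotate_crank_by(-72°): θ ← 0° -72° = -72°
rotate_crank_by(-6°): θ ← -72° -6° = -78°
rotate_crank_by(-75°): θ ← -78° -75° = -153°
rotate_crank_by(-10°): θ ← -153° -10° = -163°
crank pin P = (r cos θ, r sin θ) = (-56.421981, -17.249931)
h = r sin θ − e = -17.249931 − 3 = -20.249931
sin φ = h / L = -20.249931 / 117 = -0.17307633
φ = arcsin(-0.17307633) = -9.966732°

-9.9667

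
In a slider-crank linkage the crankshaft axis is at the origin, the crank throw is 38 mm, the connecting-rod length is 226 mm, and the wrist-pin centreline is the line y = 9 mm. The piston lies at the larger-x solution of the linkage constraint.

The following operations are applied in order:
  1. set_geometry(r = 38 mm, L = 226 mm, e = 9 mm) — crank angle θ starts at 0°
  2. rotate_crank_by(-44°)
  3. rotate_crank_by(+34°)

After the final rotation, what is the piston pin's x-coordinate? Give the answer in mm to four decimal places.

262.8837

set_geometry: r = 38 mm, L = 226 mm, e = 9 mm; θ ← 0°
rotate_crank_by(-44°): θ ← 0° -44° = -44°
rotate_crank_by(+34°): θ ← -44° +34° = -10°
crank pin P = (r cos θ, r sin θ) = (37.422695, -6.598631)
h = r sin θ − e = -6.598631 − 9 = -15.598631
x = r cos θ + √(L² − h²) = 37.422695 + √(51076.0 − 243.3173) = 37.422695 + 225.461045 = 262.883739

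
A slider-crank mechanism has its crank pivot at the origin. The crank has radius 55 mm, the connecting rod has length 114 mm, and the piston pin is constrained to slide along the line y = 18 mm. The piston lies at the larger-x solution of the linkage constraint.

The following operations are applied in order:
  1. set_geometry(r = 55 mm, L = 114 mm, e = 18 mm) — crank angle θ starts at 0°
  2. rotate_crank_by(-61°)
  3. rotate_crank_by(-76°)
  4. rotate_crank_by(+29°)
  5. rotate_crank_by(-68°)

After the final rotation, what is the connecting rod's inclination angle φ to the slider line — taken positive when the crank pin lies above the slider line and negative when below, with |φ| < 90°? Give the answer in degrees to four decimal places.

set_geometry: r = 55 mm, L = 114 mm, e = 18 mm; θ ← 0°
rotate_crank_by(-61°): θ ← 0° -61° = -61°
rotate_crank_by(-76°): θ ← -61° -76° = -137°
rotate_crank_by(+29°): θ ← -137° +29° = -108°
rotate_crank_by(-68°): θ ← -108° -68° = -176°
crank pin P = (r cos θ, r sin θ) = (-54.866023, -3.836606)
h = r sin θ − e = -3.836606 − 18 = -21.836606
sin φ = h / L = -21.836606 / 114 = -0.19154918
φ = arcsin(-0.19154918) = -11.043206°

-11.0432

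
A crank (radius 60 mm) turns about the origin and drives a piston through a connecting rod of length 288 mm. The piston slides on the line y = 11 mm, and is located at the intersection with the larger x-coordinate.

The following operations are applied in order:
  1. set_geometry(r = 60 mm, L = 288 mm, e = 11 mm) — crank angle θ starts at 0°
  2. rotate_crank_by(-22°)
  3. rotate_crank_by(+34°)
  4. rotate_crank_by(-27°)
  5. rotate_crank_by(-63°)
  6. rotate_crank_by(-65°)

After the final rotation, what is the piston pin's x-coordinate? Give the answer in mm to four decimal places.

set_geometry: r = 60 mm, L = 288 mm, e = 11 mm; θ ← 0°
rotate_crank_by(-22°): θ ← 0° -22° = -22°
rotate_crank_by(+34°): θ ← -22° +34° = 12°
rotate_crank_by(-27°): θ ← 12° -27° = -15°
rotate_crank_by(-63°): θ ← -15° -63° = -78°
rotate_crank_by(-65°): θ ← -78° -65° = -143°
crank pin P = (r cos θ, r sin θ) = (-47.918131, -36.108901)
h = r sin θ − e = -36.108901 − 11 = -47.108901
x = r cos θ + √(L² − h²) = -47.918131 + √(82944.0 − 2219.2486) = -47.918131 + 284.121015 = 236.202885

236.2029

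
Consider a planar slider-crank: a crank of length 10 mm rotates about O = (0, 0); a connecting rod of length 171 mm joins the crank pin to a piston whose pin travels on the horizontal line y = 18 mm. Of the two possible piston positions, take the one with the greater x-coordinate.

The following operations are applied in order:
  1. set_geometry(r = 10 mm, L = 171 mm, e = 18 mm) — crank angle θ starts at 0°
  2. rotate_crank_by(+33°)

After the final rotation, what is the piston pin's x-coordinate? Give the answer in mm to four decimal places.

178.9253

set_geometry: r = 10 mm, L = 171 mm, e = 18 mm; θ ← 0°
rotate_crank_by(+33°): θ ← 0° +33° = 33°
crank pin P = (r cos θ, r sin θ) = (8.386706, 5.446390)
h = r sin θ − e = 5.446390 − 18 = -12.553610
x = r cos θ + √(L² − h²) = 8.386706 + √(29241.0 − 157.5931) = 8.386706 + 170.538579 = 178.925285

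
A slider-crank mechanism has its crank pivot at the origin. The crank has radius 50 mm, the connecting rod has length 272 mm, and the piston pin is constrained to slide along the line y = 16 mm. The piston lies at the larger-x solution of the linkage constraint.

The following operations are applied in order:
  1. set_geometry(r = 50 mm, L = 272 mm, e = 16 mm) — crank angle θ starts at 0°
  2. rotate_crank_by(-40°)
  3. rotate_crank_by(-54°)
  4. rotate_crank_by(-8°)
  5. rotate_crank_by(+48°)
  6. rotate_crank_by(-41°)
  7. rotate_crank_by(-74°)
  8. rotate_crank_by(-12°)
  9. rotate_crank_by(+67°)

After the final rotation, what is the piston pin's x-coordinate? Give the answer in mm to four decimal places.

244.5781

set_geometry: r = 50 mm, L = 272 mm, e = 16 mm; θ ← 0°
rotate_crank_by(-40°): θ ← 0° -40° = -40°
rotate_crank_by(-54°): θ ← -40° -54° = -94°
rotate_crank_by(-8°): θ ← -94° -8° = -102°
rotate_crank_by(+48°): θ ← -102° +48° = -54°
rotate_crank_by(-41°): θ ← -54° -41° = -95°
rotate_crank_by(-74°): θ ← -95° -74° = -169°
rotate_crank_by(-12°): θ ← -169° -12° = -181°
rotate_crank_by(+67°): θ ← -181° +67° = -114°
crank pin P = (r cos θ, r sin θ) = (-20.336832, -45.677273)
h = r sin θ − e = -45.677273 − 16 = -61.677273
x = r cos θ + √(L² − h²) = -20.336832 + √(73984.0 − 3804.0860) = -20.336832 + 264.914918 = 244.578086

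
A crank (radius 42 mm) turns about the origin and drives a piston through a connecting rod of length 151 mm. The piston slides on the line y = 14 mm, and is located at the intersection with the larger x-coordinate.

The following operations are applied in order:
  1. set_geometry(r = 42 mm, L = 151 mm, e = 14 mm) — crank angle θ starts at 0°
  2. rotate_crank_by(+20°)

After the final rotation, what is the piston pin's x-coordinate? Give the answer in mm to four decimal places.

190.4666

set_geometry: r = 42 mm, L = 151 mm, e = 14 mm; θ ← 0°
rotate_crank_by(+20°): θ ← 0° +20° = 20°
crank pin P = (r cos θ, r sin θ) = (39.467090, 14.364846)
h = r sin θ − e = 14.364846 − 14 = 0.364846
x = r cos θ + √(L² − h²) = 39.467090 + √(22801.0 − 0.1331) = 39.467090 + 150.999559 = 190.466649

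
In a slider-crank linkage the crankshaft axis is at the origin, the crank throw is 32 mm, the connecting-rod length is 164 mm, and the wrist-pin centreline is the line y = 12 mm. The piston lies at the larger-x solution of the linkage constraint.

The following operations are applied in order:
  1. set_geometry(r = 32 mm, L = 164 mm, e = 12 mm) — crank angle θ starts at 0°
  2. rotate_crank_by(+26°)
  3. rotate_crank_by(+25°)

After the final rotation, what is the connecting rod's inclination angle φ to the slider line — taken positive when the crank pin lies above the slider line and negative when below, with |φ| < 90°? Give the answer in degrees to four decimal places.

4.5005

set_geometry: r = 32 mm, L = 164 mm, e = 12 mm; θ ← 0°
rotate_crank_by(+26°): θ ← 0° +26° = 26°
rotate_crank_by(+25°): θ ← 26° +25° = 51°
crank pin P = (r cos θ, r sin θ) = (20.138253, 24.868671)
h = r sin θ − e = 24.868671 − 12 = 12.868671
sin φ = h / L = 12.868671 / 164 = 0.07846750
φ = arcsin(0.07846750) = 4.500483°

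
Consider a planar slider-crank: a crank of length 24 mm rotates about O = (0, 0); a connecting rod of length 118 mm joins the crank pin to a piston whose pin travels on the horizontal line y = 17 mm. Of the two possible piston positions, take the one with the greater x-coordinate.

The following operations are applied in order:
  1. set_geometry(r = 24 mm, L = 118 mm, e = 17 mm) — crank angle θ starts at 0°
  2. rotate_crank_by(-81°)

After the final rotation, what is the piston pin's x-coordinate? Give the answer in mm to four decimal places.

set_geometry: r = 24 mm, L = 118 mm, e = 17 mm; θ ← 0°
rotate_crank_by(-81°): θ ← 0° -81° = -81°
crank pin P = (r cos θ, r sin θ) = (3.754427, -23.704520)
h = r sin θ − e = -23.704520 − 17 = -40.704520
x = r cos θ + √(L² − h²) = 3.754427 + √(13924.0 − 1656.8580) = 3.754427 + 110.757131 = 114.511558

114.5116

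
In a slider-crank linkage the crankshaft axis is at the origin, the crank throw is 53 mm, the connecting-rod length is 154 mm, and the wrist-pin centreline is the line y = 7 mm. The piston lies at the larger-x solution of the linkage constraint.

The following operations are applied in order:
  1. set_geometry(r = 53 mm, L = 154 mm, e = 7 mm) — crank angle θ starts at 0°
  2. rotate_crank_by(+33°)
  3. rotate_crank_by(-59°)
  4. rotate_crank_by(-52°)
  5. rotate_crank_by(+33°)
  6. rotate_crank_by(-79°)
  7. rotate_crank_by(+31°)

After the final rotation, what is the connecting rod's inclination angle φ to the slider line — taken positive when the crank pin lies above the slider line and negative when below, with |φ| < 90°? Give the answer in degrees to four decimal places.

set_geometry: r = 53 mm, L = 154 mm, e = 7 mm; θ ← 0°
rotate_crank_by(+33°): θ ← 0° +33° = 33°
rotate_crank_by(-59°): θ ← 33° -59° = -26°
rotate_crank_by(-52°): θ ← -26° -52° = -78°
rotate_crank_by(+33°): θ ← -78° +33° = -45°
rotate_crank_by(-79°): θ ← -45° -79° = -124°
rotate_crank_by(+31°): θ ← -124° +31° = -93°
crank pin P = (r cos θ, r sin θ) = (-2.773806, -52.927365)
h = r sin θ − e = -52.927365 − 7 = -59.927365
sin φ = h / L = -59.927365 / 154 = -0.38913874
φ = arcsin(-0.38913874) = -22.900920°

-22.9009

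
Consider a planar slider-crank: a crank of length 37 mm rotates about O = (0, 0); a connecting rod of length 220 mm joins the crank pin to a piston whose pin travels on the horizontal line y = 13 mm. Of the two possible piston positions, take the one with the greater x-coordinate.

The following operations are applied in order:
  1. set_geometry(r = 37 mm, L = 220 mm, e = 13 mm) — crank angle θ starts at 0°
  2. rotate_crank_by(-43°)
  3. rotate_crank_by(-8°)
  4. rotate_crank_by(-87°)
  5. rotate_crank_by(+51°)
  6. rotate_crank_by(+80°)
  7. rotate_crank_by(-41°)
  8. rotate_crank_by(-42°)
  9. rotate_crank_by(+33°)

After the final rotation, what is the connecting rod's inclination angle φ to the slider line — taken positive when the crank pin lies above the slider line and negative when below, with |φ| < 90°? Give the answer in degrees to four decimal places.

set_geometry: r = 37 mm, L = 220 mm, e = 13 mm; θ ← 0°
rotate_crank_by(-43°): θ ← 0° -43° = -43°
rotate_crank_by(-8°): θ ← -43° -8° = -51°
rotate_crank_by(-87°): θ ← -51° -87° = -138°
rotate_crank_by(+51°): θ ← -138° +51° = -87°
rotate_crank_by(+80°): θ ← -87° +80° = -7°
rotate_crank_by(-41°): θ ← -7° -41° = -48°
rotate_crank_by(-42°): θ ← -48° -42° = -90°
rotate_crank_by(+33°): θ ← -90° +33° = -57°
crank pin P = (r cos θ, r sin θ) = (20.151644, -31.030811)
h = r sin θ − e = -31.030811 − 13 = -44.030811
sin φ = h / L = -44.030811 / 220 = -0.20014005
φ = arcsin(-0.20014005) = -11.545149°

-11.5451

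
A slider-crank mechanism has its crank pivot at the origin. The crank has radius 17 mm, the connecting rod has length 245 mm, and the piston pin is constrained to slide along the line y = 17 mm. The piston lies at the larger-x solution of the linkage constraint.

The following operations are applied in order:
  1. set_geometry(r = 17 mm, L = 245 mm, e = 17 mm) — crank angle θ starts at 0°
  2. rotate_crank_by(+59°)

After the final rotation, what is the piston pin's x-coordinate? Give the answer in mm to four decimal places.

253.7436

set_geometry: r = 17 mm, L = 245 mm, e = 17 mm; θ ← 0°
rotate_crank_by(+59°): θ ← 0° +59° = 59°
crank pin P = (r cos θ, r sin θ) = (8.755647, 14.571844)
h = r sin θ − e = 14.571844 − 17 = -2.428156
x = r cos θ + √(L² − h²) = 8.755647 + √(60025.0 − 5.8959) = 8.755647 + 244.987967 = 253.743614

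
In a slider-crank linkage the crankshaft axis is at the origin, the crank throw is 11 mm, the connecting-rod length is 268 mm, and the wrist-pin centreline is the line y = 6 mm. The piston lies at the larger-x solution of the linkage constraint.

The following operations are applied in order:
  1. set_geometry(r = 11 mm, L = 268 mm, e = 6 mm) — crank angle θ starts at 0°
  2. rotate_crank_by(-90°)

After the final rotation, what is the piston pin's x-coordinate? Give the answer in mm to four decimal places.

set_geometry: r = 11 mm, L = 268 mm, e = 6 mm; θ ← 0°
rotate_crank_by(-90°): θ ← 0° -90° = -90°
crank pin P = (r cos θ, r sin θ) = (0.000000, -11.000000)
h = r sin θ − e = -11.000000 − 6 = -17.000000
x = r cos θ + √(L² − h²) = 0.000000 + √(71824.0 − 289.0000) = 0.000000 + 267.460277 = 267.460277

267.4603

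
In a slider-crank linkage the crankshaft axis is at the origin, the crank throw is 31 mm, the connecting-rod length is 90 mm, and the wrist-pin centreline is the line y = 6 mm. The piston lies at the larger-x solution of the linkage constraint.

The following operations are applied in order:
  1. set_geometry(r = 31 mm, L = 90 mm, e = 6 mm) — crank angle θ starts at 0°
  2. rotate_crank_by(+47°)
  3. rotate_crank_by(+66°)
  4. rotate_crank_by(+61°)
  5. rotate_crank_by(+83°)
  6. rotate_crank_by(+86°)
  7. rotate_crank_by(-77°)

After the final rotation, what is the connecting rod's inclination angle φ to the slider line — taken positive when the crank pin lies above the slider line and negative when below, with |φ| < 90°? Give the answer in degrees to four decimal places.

-24.2219

set_geometry: r = 31 mm, L = 90 mm, e = 6 mm; θ ← 0°
rotate_crank_by(+47°): θ ← 0° +47° = 47°
rotate_crank_by(+66°): θ ← 47° +66° = 113°
rotate_crank_by(+61°): θ ← 113° +61° = 174°
rotate_crank_by(+83°): θ ← 174° +83° = 257°
rotate_crank_by(+86°): θ ← 257° +86° = 343°
rotate_crank_by(-77°): θ ← 343° -77° = 266°
crank pin P = (r cos θ, r sin θ) = (-2.162451, -30.924486)
h = r sin θ − e = -30.924486 − 6 = -36.924486
sin φ = h / L = -36.924486 / 90 = -0.41027206
φ = arcsin(-0.41027206) = -24.221926°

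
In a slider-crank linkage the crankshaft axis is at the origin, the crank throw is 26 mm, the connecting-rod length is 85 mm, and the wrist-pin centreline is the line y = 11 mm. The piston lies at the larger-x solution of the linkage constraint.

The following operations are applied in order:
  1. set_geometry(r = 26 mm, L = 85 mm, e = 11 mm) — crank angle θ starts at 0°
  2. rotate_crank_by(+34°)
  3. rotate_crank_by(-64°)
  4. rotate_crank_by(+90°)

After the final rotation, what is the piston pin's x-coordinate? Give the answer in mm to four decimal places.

set_geometry: r = 26 mm, L = 85 mm, e = 11 mm; θ ← 0°
rotate_crank_by(+34°): θ ← 0° +34° = 34°
rotate_crank_by(-64°): θ ← 34° -64° = -30°
rotate_crank_by(+90°): θ ← -30° +90° = 60°
crank pin P = (r cos θ, r sin θ) = (13.000000, 22.516660)
h = r sin θ − e = 22.516660 − 11 = 11.516660
x = r cos θ + √(L² − h²) = 13.000000 + √(7225.0 − 132.6335) = 13.000000 + 84.216189 = 97.216189

97.2162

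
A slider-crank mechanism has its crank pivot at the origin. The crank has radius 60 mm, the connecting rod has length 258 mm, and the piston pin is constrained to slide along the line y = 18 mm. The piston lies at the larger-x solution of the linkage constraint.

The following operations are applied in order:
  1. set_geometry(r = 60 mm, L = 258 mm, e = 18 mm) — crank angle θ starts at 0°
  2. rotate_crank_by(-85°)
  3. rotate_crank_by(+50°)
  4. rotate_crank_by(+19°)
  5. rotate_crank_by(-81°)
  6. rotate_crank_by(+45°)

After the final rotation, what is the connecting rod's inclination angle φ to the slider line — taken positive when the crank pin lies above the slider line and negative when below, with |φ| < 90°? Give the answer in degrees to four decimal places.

set_geometry: r = 60 mm, L = 258 mm, e = 18 mm; θ ← 0°
rotate_crank_by(-85°): θ ← 0° -85° = -85°
rotate_crank_by(+50°): θ ← -85° +50° = -35°
rotate_crank_by(+19°): θ ← -35° +19° = -16°
rotate_crank_by(-81°): θ ← -16° -81° = -97°
rotate_crank_by(+45°): θ ← -97° +45° = -52°
crank pin P = (r cos θ, r sin θ) = (36.939689, -47.280645)
h = r sin θ − e = -47.280645 − 18 = -65.280645
sin φ = h / L = -65.280645 / 258 = -0.25302576
φ = arcsin(-0.25302576) = -14.656633°

-14.6566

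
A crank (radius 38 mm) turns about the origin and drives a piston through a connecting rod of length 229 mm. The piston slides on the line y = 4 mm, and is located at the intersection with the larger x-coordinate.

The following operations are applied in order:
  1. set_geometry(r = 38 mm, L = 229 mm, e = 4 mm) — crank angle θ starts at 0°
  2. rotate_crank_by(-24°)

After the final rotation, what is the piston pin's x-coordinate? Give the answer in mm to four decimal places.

262.8867

set_geometry: r = 38 mm, L = 229 mm, e = 4 mm; θ ← 0°
rotate_crank_by(-24°): θ ← 0° -24° = -24°
crank pin P = (r cos θ, r sin θ) = (34.714727, -15.455992)
h = r sin θ − e = -15.455992 − 4 = -19.455992
x = r cos θ + √(L² − h²) = 34.714727 + √(52441.0 − 378.5356) = 34.714727 + 228.172006 = 262.886733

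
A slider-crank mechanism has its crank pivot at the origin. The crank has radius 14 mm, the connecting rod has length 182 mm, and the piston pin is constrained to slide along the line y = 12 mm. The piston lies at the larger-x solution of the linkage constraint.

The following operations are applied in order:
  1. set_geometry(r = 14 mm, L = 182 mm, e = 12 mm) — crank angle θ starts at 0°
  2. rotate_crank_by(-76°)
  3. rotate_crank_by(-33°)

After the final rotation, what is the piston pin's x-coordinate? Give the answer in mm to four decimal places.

set_geometry: r = 14 mm, L = 182 mm, e = 12 mm; θ ← 0°
rotate_crank_by(-76°): θ ← 0° -76° = -76°
rotate_crank_by(-33°): θ ← -76° -33° = -109°
crank pin P = (r cos θ, r sin θ) = (-4.557954, -13.237260)
h = r sin θ − e = -13.237260 − 12 = -25.237260
x = r cos θ + √(L² − h²) = -4.557954 + √(33124.0 − 636.9193) = -4.557954 + 180.241729 = 175.683774

175.6838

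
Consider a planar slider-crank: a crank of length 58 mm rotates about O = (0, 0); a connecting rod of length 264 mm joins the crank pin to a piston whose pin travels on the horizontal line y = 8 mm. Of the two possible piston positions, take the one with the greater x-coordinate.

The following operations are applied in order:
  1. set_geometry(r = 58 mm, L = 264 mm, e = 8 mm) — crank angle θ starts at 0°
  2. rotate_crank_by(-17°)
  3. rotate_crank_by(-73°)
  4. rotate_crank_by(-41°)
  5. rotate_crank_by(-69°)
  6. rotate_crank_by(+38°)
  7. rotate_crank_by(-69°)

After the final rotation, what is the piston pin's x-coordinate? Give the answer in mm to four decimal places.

224.8832

set_geometry: r = 58 mm, L = 264 mm, e = 8 mm; θ ← 0°
rotate_crank_by(-17°): θ ← 0° -17° = -17°
rotate_crank_by(-73°): θ ← -17° -73° = -90°
rotate_crank_by(-41°): θ ← -90° -41° = -131°
rotate_crank_by(-69°): θ ← -131° -69° = -200°
rotate_crank_by(+38°): θ ← -200° +38° = -162°
rotate_crank_by(-69°): θ ← -162° -69° = -231°
crank pin P = (r cos θ, r sin θ) = (-36.500583, 45.074466)
h = r sin θ − e = 45.074466 − 8 = 37.074466
x = r cos θ + √(L² − h²) = -36.500583 + √(69696.0 − 1374.5160) = -36.500583 + 261.383787 = 224.883204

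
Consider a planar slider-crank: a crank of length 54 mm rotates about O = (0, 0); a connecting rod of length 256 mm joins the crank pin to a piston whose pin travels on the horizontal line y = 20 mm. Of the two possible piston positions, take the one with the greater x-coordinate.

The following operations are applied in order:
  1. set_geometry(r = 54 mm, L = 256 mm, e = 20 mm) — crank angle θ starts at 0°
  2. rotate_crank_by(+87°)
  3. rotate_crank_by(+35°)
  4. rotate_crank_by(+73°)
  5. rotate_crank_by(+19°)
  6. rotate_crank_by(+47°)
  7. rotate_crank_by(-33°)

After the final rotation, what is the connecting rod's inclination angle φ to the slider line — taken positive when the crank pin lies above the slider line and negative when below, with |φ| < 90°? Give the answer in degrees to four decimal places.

-13.5847

set_geometry: r = 54 mm, L = 256 mm, e = 20 mm; θ ← 0°
rotate_crank_by(+87°): θ ← 0° +87° = 87°
rotate_crank_by(+35°): θ ← 87° +35° = 122°
rotate_crank_by(+73°): θ ← 122° +73° = 195°
rotate_crank_by(+19°): θ ← 195° +19° = 214°
rotate_crank_by(+47°): θ ← 214° +47° = 261°
rotate_crank_by(-33°): θ ← 261° -33° = 228°
crank pin P = (r cos θ, r sin θ) = (-36.133053, -40.129821)
h = r sin θ − e = -40.129821 − 20 = -60.129821
sin φ = h / L = -60.129821 / 256 = -0.23488211
φ = arcsin(-0.23488211) = -13.584674°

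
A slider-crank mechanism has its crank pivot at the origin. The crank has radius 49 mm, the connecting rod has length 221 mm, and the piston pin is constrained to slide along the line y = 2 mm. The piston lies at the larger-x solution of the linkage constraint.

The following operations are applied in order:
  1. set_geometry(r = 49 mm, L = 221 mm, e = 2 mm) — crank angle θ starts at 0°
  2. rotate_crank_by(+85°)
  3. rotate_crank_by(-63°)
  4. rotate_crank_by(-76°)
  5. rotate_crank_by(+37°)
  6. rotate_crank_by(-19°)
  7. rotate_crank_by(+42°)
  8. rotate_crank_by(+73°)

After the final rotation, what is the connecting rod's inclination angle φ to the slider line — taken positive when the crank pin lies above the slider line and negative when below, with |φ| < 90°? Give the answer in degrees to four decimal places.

12.0401

set_geometry: r = 49 mm, L = 221 mm, e = 2 mm; θ ← 0°
rotate_crank_by(+85°): θ ← 0° +85° = 85°
rotate_crank_by(-63°): θ ← 85° -63° = 22°
rotate_crank_by(-76°): θ ← 22° -76° = -54°
rotate_crank_by(+37°): θ ← -54° +37° = -17°
rotate_crank_by(-19°): θ ← -17° -19° = -36°
rotate_crank_by(+42°): θ ← -36° +42° = 6°
rotate_crank_by(+73°): θ ← 6° +73° = 79°
crank pin P = (r cos θ, r sin θ) = (9.349641, 48.099732)
h = r sin θ − e = 48.099732 − 2 = 46.099732
sin φ = h / L = 46.099732 / 221 = 0.20859607
φ = arcsin(0.20859607) = 12.040091°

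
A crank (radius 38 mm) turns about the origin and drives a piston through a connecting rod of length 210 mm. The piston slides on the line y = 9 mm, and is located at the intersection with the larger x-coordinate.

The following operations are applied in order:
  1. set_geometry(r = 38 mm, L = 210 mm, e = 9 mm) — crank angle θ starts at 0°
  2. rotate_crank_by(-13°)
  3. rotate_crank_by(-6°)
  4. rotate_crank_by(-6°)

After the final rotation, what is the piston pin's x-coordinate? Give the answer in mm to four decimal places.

set_geometry: r = 38 mm, L = 210 mm, e = 9 mm; θ ← 0°
rotate_crank_by(-13°): θ ← 0° -13° = -13°
rotate_crank_by(-6°): θ ← -13° -6° = -19°
rotate_crank_by(-6°): θ ← -19° -6° = -25°
crank pin P = (r cos θ, r sin θ) = (34.439696, -16.059494)
h = r sin θ − e = -16.059494 − 9 = -25.059494
x = r cos θ + √(L² − h²) = 34.439696 + √(44100.0 − 627.9782) = 34.439696 + 208.499453 = 242.939149

242.9391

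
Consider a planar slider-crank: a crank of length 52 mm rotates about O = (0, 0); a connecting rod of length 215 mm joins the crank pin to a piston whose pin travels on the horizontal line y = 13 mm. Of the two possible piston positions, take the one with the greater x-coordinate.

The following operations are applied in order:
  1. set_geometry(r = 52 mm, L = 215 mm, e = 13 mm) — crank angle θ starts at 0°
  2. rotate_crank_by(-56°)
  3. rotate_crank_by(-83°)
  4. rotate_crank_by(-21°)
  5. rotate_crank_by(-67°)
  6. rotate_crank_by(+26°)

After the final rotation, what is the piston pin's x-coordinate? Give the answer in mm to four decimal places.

166.3800

set_geometry: r = 52 mm, L = 215 mm, e = 13 mm; θ ← 0°
rotate_crank_by(-56°): θ ← 0° -56° = -56°
rotate_crank_by(-83°): θ ← -56° -83° = -139°
rotate_crank_by(-21°): θ ← -139° -21° = -160°
rotate_crank_by(-67°): θ ← -160° -67° = -227°
rotate_crank_by(+26°): θ ← -227° +26° = -201°
crank pin P = (r cos θ, r sin θ) = (-48.546182, 18.635133)
h = r sin θ − e = 18.635133 − 13 = 5.635133
x = r cos θ + √(L² − h²) = -48.546182 + √(46225.0 − 31.7547) = -48.546182 + 214.926139 = 166.379957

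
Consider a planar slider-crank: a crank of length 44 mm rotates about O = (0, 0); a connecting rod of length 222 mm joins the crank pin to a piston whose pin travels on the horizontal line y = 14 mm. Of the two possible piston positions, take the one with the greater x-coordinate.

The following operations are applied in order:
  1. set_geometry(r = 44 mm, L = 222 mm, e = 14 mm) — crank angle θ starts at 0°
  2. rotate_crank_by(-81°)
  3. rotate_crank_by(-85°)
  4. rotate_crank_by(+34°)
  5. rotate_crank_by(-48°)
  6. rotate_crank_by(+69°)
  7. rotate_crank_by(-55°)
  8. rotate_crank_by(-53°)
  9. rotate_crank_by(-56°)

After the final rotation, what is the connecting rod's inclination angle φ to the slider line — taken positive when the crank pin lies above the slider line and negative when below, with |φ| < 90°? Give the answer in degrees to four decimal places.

set_geometry: r = 44 mm, L = 222 mm, e = 14 mm; θ ← 0°
rotate_crank_by(-81°): θ ← 0° -81° = -81°
rotate_crank_by(-85°): θ ← -81° -85° = -166°
rotate_crank_by(+34°): θ ← -166° +34° = -132°
rotate_crank_by(-48°): θ ← -132° -48° = -180°
rotate_crank_by(+69°): θ ← -180° +69° = -111°
rotate_crank_by(-55°): θ ← -111° -55° = -166°
rotate_crank_by(-53°): θ ← -166° -53° = -219°
rotate_crank_by(-56°): θ ← -219° -56° = -275°
crank pin P = (r cos θ, r sin θ) = (3.834853, 43.832567)
h = r sin θ − e = 43.832567 − 14 = 29.832567
sin φ = h / L = 29.832567 / 222 = 0.13438093
φ = arcsin(0.13438093) = 7.722824°

7.7228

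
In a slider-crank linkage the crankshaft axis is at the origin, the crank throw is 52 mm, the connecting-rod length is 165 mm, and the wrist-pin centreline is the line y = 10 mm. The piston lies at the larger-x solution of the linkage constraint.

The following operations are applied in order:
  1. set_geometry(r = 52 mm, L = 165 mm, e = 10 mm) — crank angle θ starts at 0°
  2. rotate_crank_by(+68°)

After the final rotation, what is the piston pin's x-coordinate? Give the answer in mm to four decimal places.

set_geometry: r = 52 mm, L = 165 mm, e = 10 mm; θ ← 0°
rotate_crank_by(+68°): θ ← 0° +68° = 68°
crank pin P = (r cos θ, r sin θ) = (19.479543, 48.213560)
h = r sin θ − e = 48.213560 − 10 = 38.213560
x = r cos θ + √(L² − h²) = 19.479543 + √(27225.0 − 1460.2762) = 19.479543 + 160.513936 = 179.993479

179.9935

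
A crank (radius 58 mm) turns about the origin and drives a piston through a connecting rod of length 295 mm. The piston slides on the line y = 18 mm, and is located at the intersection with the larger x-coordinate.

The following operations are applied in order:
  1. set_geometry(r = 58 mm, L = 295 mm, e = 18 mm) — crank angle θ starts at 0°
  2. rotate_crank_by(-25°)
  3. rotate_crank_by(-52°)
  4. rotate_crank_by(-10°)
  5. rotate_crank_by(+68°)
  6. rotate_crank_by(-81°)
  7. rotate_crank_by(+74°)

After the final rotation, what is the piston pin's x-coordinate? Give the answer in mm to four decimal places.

343.9163

set_geometry: r = 58 mm, L = 295 mm, e = 18 mm; θ ← 0°
rotate_crank_by(-25°): θ ← 0° -25° = -25°
rotate_crank_by(-52°): θ ← -25° -52° = -77°
rotate_crank_by(-10°): θ ← -77° -10° = -87°
rotate_crank_by(+68°): θ ← -87° +68° = -19°
rotate_crank_by(-81°): θ ← -19° -81° = -100°
rotate_crank_by(+74°): θ ← -100° +74° = -26°
crank pin P = (r cos θ, r sin θ) = (52.130055, -25.425527)
h = r sin θ − e = -25.425527 − 18 = -43.425527
x = r cos θ + √(L² − h²) = 52.130055 + √(87025.0 − 1885.7764) = 52.130055 + 291.786264 = 343.916318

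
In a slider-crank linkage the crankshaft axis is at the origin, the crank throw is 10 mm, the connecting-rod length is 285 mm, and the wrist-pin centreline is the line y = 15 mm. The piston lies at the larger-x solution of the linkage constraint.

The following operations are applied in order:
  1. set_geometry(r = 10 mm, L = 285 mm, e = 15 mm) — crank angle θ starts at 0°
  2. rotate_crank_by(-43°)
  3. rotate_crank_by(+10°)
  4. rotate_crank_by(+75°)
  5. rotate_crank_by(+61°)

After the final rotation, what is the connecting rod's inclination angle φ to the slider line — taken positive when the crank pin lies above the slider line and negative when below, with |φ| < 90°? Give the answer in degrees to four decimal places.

-1.0568

set_geometry: r = 10 mm, L = 285 mm, e = 15 mm; θ ← 0°
rotate_crank_by(-43°): θ ← 0° -43° = -43°
rotate_crank_by(+10°): θ ← -43° +10° = -33°
rotate_crank_by(+75°): θ ← -33° +75° = 42°
rotate_crank_by(+61°): θ ← 42° +61° = 103°
crank pin P = (r cos θ, r sin θ) = (-2.249511, 9.743701)
h = r sin θ − e = 9.743701 − 15 = -5.256299
sin φ = h / L = -5.256299 / 285 = -0.01844316
φ = arcsin(-0.01844316) = -1.056775°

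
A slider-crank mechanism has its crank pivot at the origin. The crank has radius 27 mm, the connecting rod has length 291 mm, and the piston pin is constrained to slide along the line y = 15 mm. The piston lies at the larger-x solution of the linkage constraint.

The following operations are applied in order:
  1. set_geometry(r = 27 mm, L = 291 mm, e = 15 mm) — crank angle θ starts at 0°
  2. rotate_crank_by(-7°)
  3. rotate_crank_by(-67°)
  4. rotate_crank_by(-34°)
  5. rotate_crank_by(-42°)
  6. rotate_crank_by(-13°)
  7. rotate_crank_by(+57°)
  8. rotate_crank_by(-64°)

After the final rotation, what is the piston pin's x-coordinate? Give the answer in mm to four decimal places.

set_geometry: r = 27 mm, L = 291 mm, e = 15 mm; θ ← 0°
rotate_crank_by(-7°): θ ← 0° -7° = -7°
rotate_crank_by(-67°): θ ← -7° -67° = -74°
rotate_crank_by(-34°): θ ← -74° -34° = -108°
rotate_crank_by(-42°): θ ← -108° -42° = -150°
rotate_crank_by(-13°): θ ← -150° -13° = -163°
rotate_crank_by(+57°): θ ← -163° +57° = -106°
rotate_crank_by(-64°): θ ← -106° -64° = -170°
crank pin P = (r cos θ, r sin θ) = (-26.589809, -4.688501)
h = r sin θ − e = -4.688501 − 15 = -19.688501
x = r cos θ + √(L² − h²) = -26.589809 + √(84681.0 − 387.6371) = -26.589809 + 290.333193 = 263.743384

263.7434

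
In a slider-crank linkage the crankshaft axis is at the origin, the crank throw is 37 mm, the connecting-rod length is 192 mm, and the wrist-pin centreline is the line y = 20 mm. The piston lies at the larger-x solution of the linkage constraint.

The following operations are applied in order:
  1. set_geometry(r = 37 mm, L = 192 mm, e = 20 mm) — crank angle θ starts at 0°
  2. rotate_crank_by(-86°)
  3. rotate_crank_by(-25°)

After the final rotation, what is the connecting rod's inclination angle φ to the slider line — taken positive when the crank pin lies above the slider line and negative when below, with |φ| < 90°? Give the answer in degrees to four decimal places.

-16.5036

set_geometry: r = 37 mm, L = 192 mm, e = 20 mm; θ ← 0°
rotate_crank_by(-86°): θ ← 0° -86° = -86°
rotate_crank_by(-25°): θ ← -86° -25° = -111°
crank pin P = (r cos θ, r sin θ) = (-13.259614, -34.542476)
h = r sin θ − e = -34.542476 − 20 = -54.542476
sin φ = h / L = -54.542476 / 192 = -0.28407539
φ = arcsin(-0.28407539) = -16.503588°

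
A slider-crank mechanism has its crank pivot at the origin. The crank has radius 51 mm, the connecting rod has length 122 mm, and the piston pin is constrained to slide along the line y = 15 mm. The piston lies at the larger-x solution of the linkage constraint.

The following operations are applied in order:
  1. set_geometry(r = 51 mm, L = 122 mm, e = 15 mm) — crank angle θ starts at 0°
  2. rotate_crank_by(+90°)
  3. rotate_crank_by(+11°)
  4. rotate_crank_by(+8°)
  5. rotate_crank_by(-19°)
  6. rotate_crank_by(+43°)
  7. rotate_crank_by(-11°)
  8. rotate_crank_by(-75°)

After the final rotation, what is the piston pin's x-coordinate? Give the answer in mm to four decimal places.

154.7267

set_geometry: r = 51 mm, L = 122 mm, e = 15 mm; θ ← 0°
rotate_crank_by(+90°): θ ← 0° +90° = 90°
rotate_crank_by(+11°): θ ← 90° +11° = 101°
rotate_crank_by(+8°): θ ← 101° +8° = 109°
rotate_crank_by(-19°): θ ← 109° -19° = 90°
rotate_crank_by(+43°): θ ← 90° +43° = 133°
rotate_crank_by(-11°): θ ← 133° -11° = 122°
rotate_crank_by(-75°): θ ← 122° -75° = 47°
crank pin P = (r cos θ, r sin θ) = (34.781916, 37.299039)
h = r sin θ − e = 37.299039 − 15 = 22.299039
x = r cos θ + √(L² − h²) = 34.781916 + √(14884.0 − 497.2471) = 34.781916 + 119.944791 = 154.726707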